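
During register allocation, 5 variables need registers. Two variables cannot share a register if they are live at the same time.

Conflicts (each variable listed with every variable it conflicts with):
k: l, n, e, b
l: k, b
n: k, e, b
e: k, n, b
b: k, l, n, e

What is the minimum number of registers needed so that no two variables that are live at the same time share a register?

k, n, e, b are mutually in conflict, so at least 4 registers are needed.
4 registers suffice: register 1 → {k}; register 2 → {b}; register 3 → {l, n}; register 4 → {e}. Each listed conflict is separated.

4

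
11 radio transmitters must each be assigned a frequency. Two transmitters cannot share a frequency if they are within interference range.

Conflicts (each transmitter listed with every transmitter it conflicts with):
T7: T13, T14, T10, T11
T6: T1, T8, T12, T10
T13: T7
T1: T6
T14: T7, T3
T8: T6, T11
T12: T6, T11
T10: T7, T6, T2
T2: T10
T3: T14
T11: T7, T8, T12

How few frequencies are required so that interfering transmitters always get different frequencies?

3

The cycle T12-T11-T7-T10-T6-T12 has odd length 5, so it cannot be 2-colored; at least 3 frequencies are needed.
3 frequencies suffice: frequency 1 → {T7, T6, T2, T3}; frequency 2 → {T13, T1, T14, T10, T11}; frequency 3 → {T8, T12}. Every pair that conflicts lands in different frequencies.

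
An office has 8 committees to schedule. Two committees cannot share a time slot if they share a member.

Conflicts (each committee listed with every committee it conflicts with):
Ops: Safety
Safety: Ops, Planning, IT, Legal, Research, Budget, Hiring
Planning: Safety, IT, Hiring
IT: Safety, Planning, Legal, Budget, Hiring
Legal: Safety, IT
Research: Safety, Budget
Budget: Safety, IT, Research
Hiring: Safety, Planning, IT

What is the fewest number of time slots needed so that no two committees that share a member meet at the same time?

4

Safety, Planning, IT, Hiring all conflict with each other, so at least 4 time slots are needed.
4 time slots suffice: time slot 1 → {Safety}; time slot 2 → {Ops, IT, Research}; time slot 3 → {Planning, Legal, Budget}; time slot 4 → {Hiring}. Each listed conflict is separated.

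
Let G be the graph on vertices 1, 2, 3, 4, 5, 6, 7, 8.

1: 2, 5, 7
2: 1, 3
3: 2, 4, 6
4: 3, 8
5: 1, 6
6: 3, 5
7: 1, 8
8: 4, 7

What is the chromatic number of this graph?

3

The cycle 2-1-5-6-3-2 has odd length 5, so it cannot be 2-colored; at least 3 colors are needed.
3 colors suffice: 1=red, 2=blue, 3=red, 4=blue, 5=blue, 6=green, 7=blue, 8=red. No two adjacent vertices share a color.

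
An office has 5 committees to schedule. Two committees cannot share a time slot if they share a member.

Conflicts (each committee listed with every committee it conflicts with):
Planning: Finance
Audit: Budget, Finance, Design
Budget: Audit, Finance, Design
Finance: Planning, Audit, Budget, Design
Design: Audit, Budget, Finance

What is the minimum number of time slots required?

Audit, Budget, Finance, Design are mutually in conflict, so at least 4 time slots are needed.
A valid assignment using 4 time slots: Planning=2, Audit=2, Budget=3, Finance=1, Design=4. Each listed conflict is separated.

4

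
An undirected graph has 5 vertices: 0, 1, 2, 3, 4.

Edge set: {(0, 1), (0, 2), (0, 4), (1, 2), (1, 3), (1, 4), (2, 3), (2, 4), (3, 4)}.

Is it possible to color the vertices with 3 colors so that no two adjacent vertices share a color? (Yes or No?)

No

1, 2, 3, 4 are mutually adjacent (a clique of size 4), so at least 4 colors are needed.
So 3 colors are not enough.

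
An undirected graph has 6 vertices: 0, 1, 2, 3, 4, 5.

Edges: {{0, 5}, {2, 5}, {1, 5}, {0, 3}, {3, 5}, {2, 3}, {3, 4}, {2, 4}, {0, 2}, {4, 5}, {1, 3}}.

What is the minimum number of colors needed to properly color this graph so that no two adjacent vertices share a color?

0, 2, 3, 5 are mutually adjacent (a clique of size 4), so at least 4 colors are needed.
One proper 4-coloring: 0=d, 1=c, 2=c, 3=b, 4=d, 5=a. No two adjacent vertices share a color.

4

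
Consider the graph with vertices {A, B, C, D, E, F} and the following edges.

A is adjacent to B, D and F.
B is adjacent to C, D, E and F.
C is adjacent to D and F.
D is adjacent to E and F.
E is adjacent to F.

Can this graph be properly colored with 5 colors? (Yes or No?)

The chromatic number is 4. A, B, D, F are pairwise adjacent (a clique of size 4), so at least 4 colors are needed.
4 colors suffice: color 1 → {D}; color 2 → {B}; color 3 → {F}; color 4 → {A, C, E}.
Since 5 ≥ 4, a proper 5-coloring certainly exists.

Yes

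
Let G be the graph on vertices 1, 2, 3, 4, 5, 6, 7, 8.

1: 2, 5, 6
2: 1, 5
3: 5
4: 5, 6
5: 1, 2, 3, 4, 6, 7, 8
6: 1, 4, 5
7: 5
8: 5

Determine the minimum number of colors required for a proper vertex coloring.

3

1, 2, 5 are mutually adjacent, so at least 3 colors are needed.
3 colors suffice: 1=b, 2=c, 3=b, 4=b, 5=a, 6=c, 7=b, 8=b. Each edge has distinct colors on its endpoints.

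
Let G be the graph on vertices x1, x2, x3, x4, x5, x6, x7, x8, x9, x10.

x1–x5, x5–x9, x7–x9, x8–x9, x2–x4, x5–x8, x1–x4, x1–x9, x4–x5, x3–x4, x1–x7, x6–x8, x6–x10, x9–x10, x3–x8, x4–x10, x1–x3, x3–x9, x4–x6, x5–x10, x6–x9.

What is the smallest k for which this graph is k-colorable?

3

x1, x5, x9 form a triangle, so at least 3 colors are needed.
A valid assignment using 3 colors: x1=3, x2=2, x3=2, x4=1, x5=2, x6=2, x7=2, x8=3, x9=1, x10=3. No two adjacent vertices share a color.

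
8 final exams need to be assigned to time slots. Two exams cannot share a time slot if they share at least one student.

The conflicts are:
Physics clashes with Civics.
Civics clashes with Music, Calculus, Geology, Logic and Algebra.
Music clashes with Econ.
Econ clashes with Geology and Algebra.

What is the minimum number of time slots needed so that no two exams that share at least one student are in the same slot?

Civics and Music conflict, so at least 2 time slots are needed.
A valid assignment using 2 time slots: Physics=2, Civics=1, Music=2, Econ=1, Calculus=2, Geology=2, Logic=2, Algebra=2. Every pair that conflicts lands in different time slots.

2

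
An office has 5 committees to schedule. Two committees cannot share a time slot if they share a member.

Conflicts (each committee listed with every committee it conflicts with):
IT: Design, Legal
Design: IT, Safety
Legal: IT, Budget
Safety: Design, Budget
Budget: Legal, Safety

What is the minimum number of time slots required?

The cycle Design-Safety-Budget-Legal-IT-Design has odd length 5, so it cannot be 2-colored; at least 3 time slots are needed.
3 time slots suffice: time slot 1 → {IT, Budget}; time slot 2 → {Legal, Safety}; time slot 3 → {Design}. Every pair that conflicts lands in different time slots.

3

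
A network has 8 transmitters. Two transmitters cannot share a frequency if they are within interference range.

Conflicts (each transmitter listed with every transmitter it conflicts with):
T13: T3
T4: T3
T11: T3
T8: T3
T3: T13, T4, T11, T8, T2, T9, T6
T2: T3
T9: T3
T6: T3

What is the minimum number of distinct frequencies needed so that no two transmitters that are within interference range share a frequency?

2

T3 and T2 conflict, so at least 2 frequencies are needed.
2 frequencies suffice: frequency 1 → {T3}; frequency 2 → {T13, T4, T11, T8, T2, T9, T6}. Each listed conflict is separated.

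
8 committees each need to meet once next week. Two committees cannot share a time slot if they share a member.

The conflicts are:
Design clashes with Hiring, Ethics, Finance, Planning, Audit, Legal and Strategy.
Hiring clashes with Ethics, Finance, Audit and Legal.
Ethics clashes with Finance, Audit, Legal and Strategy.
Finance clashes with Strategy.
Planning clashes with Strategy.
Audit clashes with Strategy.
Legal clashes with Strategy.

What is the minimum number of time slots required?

4

Design, Hiring, Ethics, Finance are mutually in conflict, so at least 4 time slots are needed.
4 time slots suffice: time slot 1 → {Design}; time slot 2 → {Ethics, Planning}; time slot 3 → {Hiring, Strategy}; time slot 4 → {Finance, Audit, Legal}. Every pair that conflicts lands in different time slots.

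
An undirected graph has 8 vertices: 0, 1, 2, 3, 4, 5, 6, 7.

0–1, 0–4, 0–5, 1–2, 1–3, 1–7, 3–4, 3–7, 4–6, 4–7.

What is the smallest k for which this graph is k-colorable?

3, 4, 7 are pairwise adjacent, so at least 3 colors are needed.
3 colors suffice: color red → {1, 4, 5}; color blue → {0, 2, 6, 7}; color green → {3}. No two adjacent vertices share a color.

3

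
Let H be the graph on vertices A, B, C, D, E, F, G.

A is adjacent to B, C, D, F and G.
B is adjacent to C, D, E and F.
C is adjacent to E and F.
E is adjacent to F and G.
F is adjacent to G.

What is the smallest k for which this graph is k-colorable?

B, C, E, F form a clique, so at least 4 colors are needed.
4 colors suffice: color red → {D, F}; color blue → {B, G}; color green → {A, E}; color yellow → {C}. Every edge joins two different colors.

4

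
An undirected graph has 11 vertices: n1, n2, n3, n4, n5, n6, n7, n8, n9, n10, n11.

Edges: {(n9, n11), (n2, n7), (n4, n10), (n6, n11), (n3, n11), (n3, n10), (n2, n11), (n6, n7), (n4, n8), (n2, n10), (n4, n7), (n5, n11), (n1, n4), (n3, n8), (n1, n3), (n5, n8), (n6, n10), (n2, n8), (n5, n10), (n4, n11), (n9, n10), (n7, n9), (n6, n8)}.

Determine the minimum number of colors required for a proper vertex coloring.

n9 and n11 are adjacent, so at least 2 colors are needed.
2 colors suffice: color 1 → {n1, n7, n8, n10, n11}; color 2 → {n2, n3, n4, n5, n6, n9}. No two adjacent vertices share a color.

2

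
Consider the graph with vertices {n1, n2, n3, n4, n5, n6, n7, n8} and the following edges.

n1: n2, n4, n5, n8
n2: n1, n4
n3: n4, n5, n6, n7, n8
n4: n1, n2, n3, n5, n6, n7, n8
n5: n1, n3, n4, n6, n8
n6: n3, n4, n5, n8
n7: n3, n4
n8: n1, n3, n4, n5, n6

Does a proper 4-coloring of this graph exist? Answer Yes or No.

No

n3, n4, n5, n6, n8 are mutually adjacent (a clique of size 5), so at least 5 colors are needed.
So 4 colors are not enough.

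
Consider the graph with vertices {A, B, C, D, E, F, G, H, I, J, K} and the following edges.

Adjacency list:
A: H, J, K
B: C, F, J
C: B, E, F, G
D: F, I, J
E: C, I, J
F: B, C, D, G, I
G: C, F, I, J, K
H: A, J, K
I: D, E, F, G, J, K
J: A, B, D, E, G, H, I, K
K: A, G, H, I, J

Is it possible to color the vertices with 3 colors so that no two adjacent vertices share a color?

No

G, I, J, K are pairwise adjacent (a clique of size 4), so at least 4 colors are needed.
So 3 colors are not enough.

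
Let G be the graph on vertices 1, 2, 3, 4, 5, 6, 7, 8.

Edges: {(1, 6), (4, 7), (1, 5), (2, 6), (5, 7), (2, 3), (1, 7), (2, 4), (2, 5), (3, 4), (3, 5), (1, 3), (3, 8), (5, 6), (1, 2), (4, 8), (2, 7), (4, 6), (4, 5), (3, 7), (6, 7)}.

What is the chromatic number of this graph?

1, 2, 5, 6, 7 form a clique, so at least 5 colors are needed.
One proper 5-coloring: 1=blue, 2=red, 3=yellow, 4=blue, 5=green, 6=yellow, 7=purple, 8=red. Each edge has distinct colors on its endpoints.

5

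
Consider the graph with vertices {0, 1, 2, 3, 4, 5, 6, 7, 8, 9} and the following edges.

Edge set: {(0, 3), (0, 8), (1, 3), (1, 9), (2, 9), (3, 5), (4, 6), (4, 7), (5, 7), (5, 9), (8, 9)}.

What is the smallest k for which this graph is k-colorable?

The cycle 8-9-5-3-0-8 has odd length 5, so it cannot be 2-colored; at least 3 colors are needed.
3 colors suffice: color a → {3, 6, 7, 9}; color b → {1, 2, 4, 5, 8}; color c → {0}. Each edge has distinct colors on its endpoints.

3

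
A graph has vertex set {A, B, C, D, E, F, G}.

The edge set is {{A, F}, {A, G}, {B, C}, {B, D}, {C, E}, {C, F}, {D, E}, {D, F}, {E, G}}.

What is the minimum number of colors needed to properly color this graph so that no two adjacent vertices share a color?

The cycle E-G-A-F-D-E has odd length 5, so it cannot be 2-colored; at least 3 colors are needed.
A valid assignment using 3 colors: A=2, B=1, C=2, D=2, E=1, F=1, G=3. No two adjacent vertices share a color.

3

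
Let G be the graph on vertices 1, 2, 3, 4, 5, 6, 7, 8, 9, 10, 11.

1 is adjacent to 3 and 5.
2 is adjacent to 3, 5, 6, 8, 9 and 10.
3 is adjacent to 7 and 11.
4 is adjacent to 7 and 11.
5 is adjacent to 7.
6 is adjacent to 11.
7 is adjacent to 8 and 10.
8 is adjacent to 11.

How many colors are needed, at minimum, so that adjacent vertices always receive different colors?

2

3 and 11 are adjacent, so at least 2 colors are needed.
A valid assignment using 2 colors: 1=red, 2=red, 3=blue, 4=blue, 5=blue, 6=blue, 7=red, 8=blue, 9=blue, 10=blue, 11=red. Every edge joins two different colors.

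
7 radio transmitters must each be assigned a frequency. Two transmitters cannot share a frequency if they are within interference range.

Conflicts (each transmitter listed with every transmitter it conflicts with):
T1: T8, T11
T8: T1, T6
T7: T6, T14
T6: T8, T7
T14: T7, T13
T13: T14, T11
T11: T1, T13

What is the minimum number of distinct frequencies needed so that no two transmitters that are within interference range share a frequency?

The cycle T11-T1-T8-T6-T7-T14-T13-T11 has odd length 7, so it cannot be 2-colored; at least 3 frequencies are needed.
Using 3 frequencies: T1=1, T8=2, T7=3, T6=1, T14=2, T13=1, T11=2. No two conflicting transmitters share a frequency.

3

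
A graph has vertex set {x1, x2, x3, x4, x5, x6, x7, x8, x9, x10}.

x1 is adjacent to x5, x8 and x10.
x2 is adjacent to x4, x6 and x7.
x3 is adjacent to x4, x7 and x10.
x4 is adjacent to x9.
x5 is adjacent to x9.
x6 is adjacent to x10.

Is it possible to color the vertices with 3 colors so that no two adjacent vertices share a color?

The chromatic number is 3. The cycle x6-x2-x4-x3-x10-x6 has odd length 5, so it cannot be 2-colored; at least 3 colors are needed.
One proper 3-coloring: x1=B, x2=B, x3=B, x4=R, x5=R, x6=G, x7=R, x8=R, x9=B, x10=R.
That is already a proper 3-coloring.

Yes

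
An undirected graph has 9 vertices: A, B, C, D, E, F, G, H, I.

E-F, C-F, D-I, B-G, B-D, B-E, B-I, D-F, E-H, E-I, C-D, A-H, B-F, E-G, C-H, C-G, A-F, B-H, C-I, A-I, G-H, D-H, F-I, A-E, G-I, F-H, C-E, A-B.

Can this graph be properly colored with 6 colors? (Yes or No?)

The chromatic number is 5. A, B, E, F, I form a clique, so at least 5 colors are needed.
5 colors suffice: A=5, B=1, C=1, D=4, E=4, F=3, G=3, H=2, I=2.
Since 6 ≥ 5, a proper 6-coloring certainly exists.

Yes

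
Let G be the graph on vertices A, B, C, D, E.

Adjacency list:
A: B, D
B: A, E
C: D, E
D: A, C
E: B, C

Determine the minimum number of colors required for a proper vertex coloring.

3

The cycle B-A-D-C-E-B has odd length 5, so it cannot be 2-colored; at least 3 colors are needed.
A valid assignment using 3 colors: A=blue, B=red, C=blue, D=red, E=green. No two adjacent vertices share a color.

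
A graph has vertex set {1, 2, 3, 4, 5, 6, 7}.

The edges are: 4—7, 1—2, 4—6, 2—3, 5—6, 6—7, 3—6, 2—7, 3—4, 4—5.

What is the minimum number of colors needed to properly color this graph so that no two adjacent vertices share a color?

3, 4, 6 are pairwise adjacent, so at least 3 colors are needed.
3 colors suffice: color red → {2, 6}; color blue → {1, 4}; color green → {3, 5, 7}. No two adjacent vertices share a color.

3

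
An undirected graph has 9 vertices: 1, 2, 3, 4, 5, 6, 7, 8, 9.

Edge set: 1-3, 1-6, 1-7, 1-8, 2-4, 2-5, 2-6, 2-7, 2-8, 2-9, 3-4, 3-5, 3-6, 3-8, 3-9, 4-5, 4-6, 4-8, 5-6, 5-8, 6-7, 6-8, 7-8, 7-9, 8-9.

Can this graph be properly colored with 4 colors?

2, 4, 5, 6, 8 form a clique, so at least 5 colors are needed.
So 4 colors are not enough.

No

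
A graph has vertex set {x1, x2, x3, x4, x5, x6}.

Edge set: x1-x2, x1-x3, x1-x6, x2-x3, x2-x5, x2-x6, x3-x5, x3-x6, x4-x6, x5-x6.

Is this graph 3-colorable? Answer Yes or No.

x1, x2, x3, x6 are mutually adjacent (a clique of size 4), so at least 4 colors are needed.
So 3 colors are not enough.

No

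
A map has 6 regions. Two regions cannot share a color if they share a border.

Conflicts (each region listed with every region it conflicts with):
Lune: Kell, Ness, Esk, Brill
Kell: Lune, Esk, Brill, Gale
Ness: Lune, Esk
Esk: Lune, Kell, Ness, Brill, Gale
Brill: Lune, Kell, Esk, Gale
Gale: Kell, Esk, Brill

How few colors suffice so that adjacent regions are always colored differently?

4

Lune, Kell, Esk, Brill all conflict with each other, so at least 4 colors are needed.
4 colors suffice: color 1 → {Esk}; color 2 → {Lune, Gale}; color 3 → {Ness, Brill}; color 4 → {Kell}. Every pair that conflicts lands in different colors.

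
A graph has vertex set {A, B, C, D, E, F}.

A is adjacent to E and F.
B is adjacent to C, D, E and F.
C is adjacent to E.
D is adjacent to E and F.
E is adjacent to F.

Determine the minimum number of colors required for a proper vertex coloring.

4

B, D, E, F form a clique, so at least 4 colors are needed.
4 colors suffice: A=green, B=green, C=blue, D=yellow, E=red, F=blue. Every edge joins two different colors.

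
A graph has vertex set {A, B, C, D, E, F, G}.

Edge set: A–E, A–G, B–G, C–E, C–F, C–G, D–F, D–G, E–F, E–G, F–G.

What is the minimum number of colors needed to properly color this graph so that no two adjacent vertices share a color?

C, E, F, G are mutually adjacent (a clique of size 4), so at least 4 colors are needed.
4 colors suffice: A=2, B=2, C=4, D=3, E=3, F=2, G=1. Every edge joins two different colors.

4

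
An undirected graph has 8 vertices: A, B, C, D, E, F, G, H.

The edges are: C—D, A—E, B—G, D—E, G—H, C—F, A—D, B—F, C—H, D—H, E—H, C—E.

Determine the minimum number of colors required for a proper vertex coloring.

C, D, E, H form a clique, so at least 4 colors are needed.
4 colors suffice: color 1 → {B, D}; color 2 → {E, F, G}; color 3 → {A, H}; color 4 → {C}. No two adjacent vertices share a color.

4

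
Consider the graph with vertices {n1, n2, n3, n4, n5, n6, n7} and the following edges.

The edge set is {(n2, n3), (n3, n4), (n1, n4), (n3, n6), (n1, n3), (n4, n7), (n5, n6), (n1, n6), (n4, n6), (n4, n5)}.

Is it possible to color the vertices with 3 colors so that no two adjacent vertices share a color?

No

n1, n3, n4, n6 form a clique, so at least 4 colors are needed.
So 3 colors are not enough.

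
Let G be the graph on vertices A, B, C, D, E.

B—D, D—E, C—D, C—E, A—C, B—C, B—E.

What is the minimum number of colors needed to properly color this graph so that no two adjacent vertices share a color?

4

B, C, D, E are pairwise adjacent (a clique of size 4), so at least 4 colors are needed.
4 colors suffice: color 1 → {C}; color 2 → {A, B}; color 3 → {D}; color 4 → {E}. Each edge has distinct colors on its endpoints.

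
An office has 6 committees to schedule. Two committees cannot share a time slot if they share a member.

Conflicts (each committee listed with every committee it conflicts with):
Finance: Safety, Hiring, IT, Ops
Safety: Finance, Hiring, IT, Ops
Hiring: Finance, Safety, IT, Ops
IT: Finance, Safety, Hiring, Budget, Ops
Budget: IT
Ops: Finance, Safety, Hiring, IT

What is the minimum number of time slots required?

Finance, Safety, Hiring, IT, Ops are mutually in conflict, so at least 5 time slots are needed.
5 time slots suffice: time slot 1 → {IT}; time slot 2 → {Hiring, Budget}; time slot 3 → {Finance}; time slot 4 → {Ops}; time slot 5 → {Safety}. Every pair that conflicts lands in different time slots.

5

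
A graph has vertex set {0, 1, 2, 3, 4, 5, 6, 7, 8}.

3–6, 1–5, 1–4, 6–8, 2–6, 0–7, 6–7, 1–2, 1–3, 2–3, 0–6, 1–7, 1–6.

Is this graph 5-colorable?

The chromatic number is 4. 1, 2, 3, 6 are pairwise adjacent (a clique of size 4), so at least 4 colors are needed.
4 colors suffice: color red → {4, 5, 6}; color blue → {0, 1, 8}; color green → {3, 7}; color yellow → {2}.
Since 5 ≥ 4, a proper 5-coloring certainly exists.

Yes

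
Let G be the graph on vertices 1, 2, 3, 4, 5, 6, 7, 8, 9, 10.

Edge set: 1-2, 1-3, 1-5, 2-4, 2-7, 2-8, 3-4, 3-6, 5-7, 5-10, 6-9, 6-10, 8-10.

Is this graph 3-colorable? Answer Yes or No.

Yes

The chromatic number is 3. The cycle 10-5-7-2-8-10 has odd length 5, so it cannot be 2-colored; at least 3 colors are needed.
3 colors suffice: 1=c, 2=a, 3=b, 4=c, 5=a, 6=a, 7=b, 8=c, 9=b, 10=b.
That is already a proper 3-coloring.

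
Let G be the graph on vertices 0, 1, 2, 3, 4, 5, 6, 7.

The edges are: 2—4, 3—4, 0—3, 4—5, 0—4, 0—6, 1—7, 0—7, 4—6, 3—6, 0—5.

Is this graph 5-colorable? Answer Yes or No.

The chromatic number is 4. 0, 3, 4, 6 are mutually adjacent (a clique of size 4), so at least 4 colors are needed.
A valid assignment using 4 colors: 0=blue, 1=blue, 2=blue, 3=yellow, 4=red, 5=green, 6=green, 7=red.
Since 5 ≥ 4, a proper 5-coloring certainly exists.

Yes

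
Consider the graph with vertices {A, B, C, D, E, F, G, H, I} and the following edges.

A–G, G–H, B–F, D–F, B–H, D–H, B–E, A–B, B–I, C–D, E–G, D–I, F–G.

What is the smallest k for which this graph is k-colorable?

2

D and I are adjacent, so at least 2 colors are needed.
2 colors suffice: A=blue, B=red, C=blue, D=red, E=blue, F=blue, G=red, H=blue, I=blue. No two adjacent vertices share a color.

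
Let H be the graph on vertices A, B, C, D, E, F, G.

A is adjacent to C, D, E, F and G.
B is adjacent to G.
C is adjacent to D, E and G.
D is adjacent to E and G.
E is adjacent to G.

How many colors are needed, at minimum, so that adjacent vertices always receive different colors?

5

A, C, D, E, G form a clique, so at least 5 colors are needed.
5 colors suffice: A=1, B=1, C=5, D=3, E=4, F=2, G=2. Every edge joins two different colors.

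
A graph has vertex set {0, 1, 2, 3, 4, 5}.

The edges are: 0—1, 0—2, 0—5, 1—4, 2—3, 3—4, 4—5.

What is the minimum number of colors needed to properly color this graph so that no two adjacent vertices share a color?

The cycle 4-1-0-2-3-4 has odd length 5, so it cannot be 2-colored; at least 3 colors are needed.
3 colors suffice: color red → {0, 4}; color blue → {1, 3, 5}; color green → {2}. Every edge joins two different colors.

3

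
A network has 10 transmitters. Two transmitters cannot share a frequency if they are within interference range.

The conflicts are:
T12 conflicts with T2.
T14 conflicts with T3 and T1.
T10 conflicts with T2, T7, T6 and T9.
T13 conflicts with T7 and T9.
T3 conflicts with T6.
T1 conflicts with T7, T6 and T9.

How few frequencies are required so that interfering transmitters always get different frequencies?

T10 and T2 conflict, so at least 2 frequencies are needed.
2 frequencies suffice: frequency 1 → {T12, T10, T13, T3, T1}; frequency 2 → {T14, T2, T7, T6, T9}. No two conflicting transmitters share a frequency.

2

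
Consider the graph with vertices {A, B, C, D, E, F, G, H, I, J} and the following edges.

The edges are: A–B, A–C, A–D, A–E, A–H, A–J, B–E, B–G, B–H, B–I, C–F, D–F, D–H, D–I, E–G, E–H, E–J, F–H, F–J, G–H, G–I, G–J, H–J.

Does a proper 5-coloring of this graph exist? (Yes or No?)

Yes

The chromatic number is 4. A, E, H, J are pairwise adjacent (a clique of size 4), so at least 4 colors are needed.
One proper 4-coloring: A=2, B=3, C=1, D=3, E=4, F=2, G=2, H=1, I=1, J=3.
Since 5 ≥ 4, a proper 5-coloring certainly exists.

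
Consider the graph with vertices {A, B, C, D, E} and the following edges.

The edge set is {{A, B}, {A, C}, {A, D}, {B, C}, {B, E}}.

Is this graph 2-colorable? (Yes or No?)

No

A, B, C form a triangle, so at least 3 colors are needed.
So 2 colors are not enough.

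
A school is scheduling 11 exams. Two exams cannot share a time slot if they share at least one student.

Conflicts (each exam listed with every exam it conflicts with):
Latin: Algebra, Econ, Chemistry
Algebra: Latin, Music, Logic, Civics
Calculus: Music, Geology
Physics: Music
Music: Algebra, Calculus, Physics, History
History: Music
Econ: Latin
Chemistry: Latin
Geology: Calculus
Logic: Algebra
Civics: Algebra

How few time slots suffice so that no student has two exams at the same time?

Calculus and Music conflict, so at least 2 time slots are needed.
2 time slots suffice: time slot 1 → {Latin, Music, Geology, Logic, Civics}; time slot 2 → {Algebra, Calculus, Physics, History, Econ, Chemistry}. No two conflicting exams share a time slot.

2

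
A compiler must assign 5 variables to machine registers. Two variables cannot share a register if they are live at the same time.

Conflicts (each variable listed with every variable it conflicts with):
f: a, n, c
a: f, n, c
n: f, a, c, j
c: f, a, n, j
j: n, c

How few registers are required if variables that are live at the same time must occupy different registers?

4

f, a, n, c all conflict with each other, so at least 4 registers are needed.
4 registers suffice: register 1 → {n}; register 2 → {c}; register 3 → {f, j}; register 4 → {a}. No two conflicting variables share a register.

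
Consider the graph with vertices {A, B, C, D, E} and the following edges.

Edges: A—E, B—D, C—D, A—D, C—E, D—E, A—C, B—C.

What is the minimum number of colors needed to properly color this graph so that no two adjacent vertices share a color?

A, C, D, E are pairwise adjacent (a clique of size 4), so at least 4 colors are needed.
4 colors suffice: color 1 → {C}; color 2 → {D}; color 3 → {B, E}; color 4 → {A}. Each edge has distinct colors on its endpoints.

4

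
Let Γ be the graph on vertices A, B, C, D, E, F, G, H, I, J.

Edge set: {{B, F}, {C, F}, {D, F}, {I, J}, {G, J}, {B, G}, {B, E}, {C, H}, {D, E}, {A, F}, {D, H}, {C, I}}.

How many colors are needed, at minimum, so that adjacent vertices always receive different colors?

A and F are adjacent, so at least 2 colors are needed.
2 colors suffice: color 1 → {E, F, G, H, I}; color 2 → {A, B, C, D, J}. Every edge joins two different colors.

2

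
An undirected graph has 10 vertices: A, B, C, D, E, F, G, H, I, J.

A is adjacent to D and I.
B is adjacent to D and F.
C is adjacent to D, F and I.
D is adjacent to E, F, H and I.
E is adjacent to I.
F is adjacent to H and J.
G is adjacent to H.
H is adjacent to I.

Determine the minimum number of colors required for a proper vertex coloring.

A, D, I form a triangle, so at least 3 colors are needed.
A valid assignment using 3 colors: A=3, B=3, C=3, D=1, E=3, F=2, G=1, H=3, I=2, J=1. Every edge joins two different colors.

3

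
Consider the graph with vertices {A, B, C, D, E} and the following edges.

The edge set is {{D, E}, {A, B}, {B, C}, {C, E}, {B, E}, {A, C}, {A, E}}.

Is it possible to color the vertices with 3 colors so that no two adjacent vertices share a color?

A, B, C, E are pairwise adjacent (a clique of size 4), so at least 4 colors are needed.
So 3 colors are not enough.

No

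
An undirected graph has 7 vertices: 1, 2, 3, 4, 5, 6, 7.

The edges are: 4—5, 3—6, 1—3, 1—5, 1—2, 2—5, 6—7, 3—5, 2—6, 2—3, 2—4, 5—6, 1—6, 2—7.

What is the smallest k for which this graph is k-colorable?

5

1, 2, 3, 5, 6 are pairwise adjacent (a clique of size 5), so at least 5 colors are needed.
5 colors suffice: color red → {2}; color blue → {5, 7}; color green → {4, 6}; color yellow → {3}; color purple → {1}. Every edge joins two different colors.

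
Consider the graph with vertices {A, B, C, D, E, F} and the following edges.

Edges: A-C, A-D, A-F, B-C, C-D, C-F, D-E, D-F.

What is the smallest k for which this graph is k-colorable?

4

A, C, D, F are mutually adjacent (a clique of size 4), so at least 4 colors are needed.
4 colors suffice: color 1 → {B, D}; color 2 → {C, E}; color 3 → {F}; color 4 → {A}. Every edge joins two different colors.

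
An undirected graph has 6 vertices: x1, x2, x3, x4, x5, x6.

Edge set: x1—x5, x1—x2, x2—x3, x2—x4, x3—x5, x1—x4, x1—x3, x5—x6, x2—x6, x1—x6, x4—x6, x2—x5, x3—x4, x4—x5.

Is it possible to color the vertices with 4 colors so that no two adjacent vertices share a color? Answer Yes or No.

x1, x2, x4, x5, x6 are mutually adjacent (a clique of size 5), so at least 5 colors are needed.
So 4 colors are not enough.

No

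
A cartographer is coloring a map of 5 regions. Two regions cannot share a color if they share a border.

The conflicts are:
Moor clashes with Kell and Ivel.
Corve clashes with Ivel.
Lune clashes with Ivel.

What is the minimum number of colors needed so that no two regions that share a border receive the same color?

Moor and Kell conflict, so at least 2 colors are needed.
2 colors suffice: Moor=2, Corve=2, Lune=2, Kell=1, Ivel=1. Each listed conflict is separated.

2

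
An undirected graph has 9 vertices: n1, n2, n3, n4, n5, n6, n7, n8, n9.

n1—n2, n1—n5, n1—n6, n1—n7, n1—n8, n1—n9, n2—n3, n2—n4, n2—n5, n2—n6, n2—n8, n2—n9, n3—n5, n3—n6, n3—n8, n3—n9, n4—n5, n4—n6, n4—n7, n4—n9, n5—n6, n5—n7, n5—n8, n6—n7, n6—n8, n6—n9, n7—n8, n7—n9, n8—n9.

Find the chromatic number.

n2, n3, n5, n6, n8 are mutually adjacent (a clique of size 5), so at least 5 colors are needed.
One proper 5-coloring: n1=5, n2=3, n3=5, n4=4, n5=2, n6=1, n7=3, n8=4, n9=2. Every edge joins two different colors.

5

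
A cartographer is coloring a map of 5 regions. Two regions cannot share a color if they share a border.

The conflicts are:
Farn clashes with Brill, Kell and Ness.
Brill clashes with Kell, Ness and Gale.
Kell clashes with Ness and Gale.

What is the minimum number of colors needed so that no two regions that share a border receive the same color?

4

Farn, Brill, Kell, Ness all conflict with each other, so at least 4 colors are needed.
4 colors suffice: color 1 → {Brill}; color 2 → {Kell}; color 3 → {Farn, Gale}; color 4 → {Ness}. No two conflicting regions share a color.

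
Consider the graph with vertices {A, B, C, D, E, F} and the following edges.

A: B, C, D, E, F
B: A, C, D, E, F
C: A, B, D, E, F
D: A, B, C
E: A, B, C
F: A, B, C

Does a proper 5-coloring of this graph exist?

The chromatic number is 4. A, B, C, F are mutually adjacent (a clique of size 4), so at least 4 colors are needed.
4 colors suffice: A=green, B=blue, C=red, D=yellow, E=yellow, F=yellow.
Since 5 ≥ 4, a proper 5-coloring certainly exists.

Yes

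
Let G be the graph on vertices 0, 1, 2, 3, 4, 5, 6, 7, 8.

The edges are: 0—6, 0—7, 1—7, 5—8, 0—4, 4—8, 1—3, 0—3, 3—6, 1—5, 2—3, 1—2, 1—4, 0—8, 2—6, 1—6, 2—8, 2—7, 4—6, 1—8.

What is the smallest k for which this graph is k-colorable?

4

1, 2, 3, 6 form a clique, so at least 4 colors are needed.
4 colors suffice: color a → {0, 1}; color b → {6, 7, 8}; color c → {2, 4, 5}; color d → {3}. Each edge has distinct colors on its endpoints.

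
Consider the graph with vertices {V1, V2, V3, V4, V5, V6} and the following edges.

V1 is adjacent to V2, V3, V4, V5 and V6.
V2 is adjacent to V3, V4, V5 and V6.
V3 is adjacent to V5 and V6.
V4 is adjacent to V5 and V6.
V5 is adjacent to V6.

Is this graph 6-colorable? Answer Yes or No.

Yes

The chromatic number is 5. V1, V2, V3, V5, V6 form a clique, so at least 5 colors are needed.
A valid assignment using 5 colors: V1=1, V2=2, V3=5, V4=5, V5=3, V6=4.
Since 6 ≥ 5, a proper 6-coloring certainly exists.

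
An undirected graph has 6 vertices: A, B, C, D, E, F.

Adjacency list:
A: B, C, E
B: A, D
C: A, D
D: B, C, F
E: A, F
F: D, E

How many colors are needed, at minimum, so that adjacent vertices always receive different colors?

3

The cycle E-F-D-C-A-E has odd length 5, so it cannot be 2-colored; at least 3 colors are needed.
A valid assignment using 3 colors: A=red, B=blue, C=blue, D=red, E=green, F=blue. Each edge has distinct colors on its endpoints.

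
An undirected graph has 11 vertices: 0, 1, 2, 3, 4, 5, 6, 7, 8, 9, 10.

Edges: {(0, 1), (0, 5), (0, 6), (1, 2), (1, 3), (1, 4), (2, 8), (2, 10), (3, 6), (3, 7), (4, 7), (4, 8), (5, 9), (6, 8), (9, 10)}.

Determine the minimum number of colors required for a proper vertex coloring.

The cycle 3-7-4-8-6-3 has odd length 5, so it cannot be 2-colored; at least 3 colors are needed.
3 colors suffice: color red → {1, 7, 8, 9}; color blue → {0, 2, 3, 4}; color green → {5, 6, 10}. Every edge joins two different colors.

3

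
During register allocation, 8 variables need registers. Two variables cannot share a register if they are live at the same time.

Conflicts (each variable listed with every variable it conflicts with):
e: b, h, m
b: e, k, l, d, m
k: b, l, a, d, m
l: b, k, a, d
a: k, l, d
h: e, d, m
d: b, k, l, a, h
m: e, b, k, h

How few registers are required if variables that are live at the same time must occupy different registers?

4

b, k, l, d are mutually in conflict, so at least 4 registers are needed.
4 registers suffice: register 1 → {b, a, h}; register 2 → {d, m}; register 3 → {e, k}; register 4 → {l}. No two conflicting variables share a register.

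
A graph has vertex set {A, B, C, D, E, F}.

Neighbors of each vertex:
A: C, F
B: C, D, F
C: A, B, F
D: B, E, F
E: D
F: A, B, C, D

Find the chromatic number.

B, C, F are mutually adjacent, so at least 3 colors are needed.
One proper 3-coloring: A=green, B=green, C=blue, D=blue, E=red, F=red. Every edge joins two different colors.

3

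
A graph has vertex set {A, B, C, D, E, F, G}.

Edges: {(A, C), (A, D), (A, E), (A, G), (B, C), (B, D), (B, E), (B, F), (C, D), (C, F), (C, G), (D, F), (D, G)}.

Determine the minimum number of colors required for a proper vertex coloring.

B, C, D, F are mutually adjacent (a clique of size 4), so at least 4 colors are needed.
4 colors suffice: A=3, B=3, C=1, D=2, E=1, F=4, G=4. Every edge joins two different colors.

4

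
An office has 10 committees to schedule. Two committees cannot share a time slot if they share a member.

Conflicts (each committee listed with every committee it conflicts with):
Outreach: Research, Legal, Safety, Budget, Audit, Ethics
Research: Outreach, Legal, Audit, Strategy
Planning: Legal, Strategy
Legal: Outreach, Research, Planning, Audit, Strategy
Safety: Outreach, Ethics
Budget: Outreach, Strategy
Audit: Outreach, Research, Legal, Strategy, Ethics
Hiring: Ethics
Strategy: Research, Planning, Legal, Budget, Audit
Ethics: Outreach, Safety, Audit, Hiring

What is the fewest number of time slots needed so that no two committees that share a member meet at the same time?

Research, Legal, Audit, Strategy all conflict with each other, so at least 4 time slots are needed.
Using 4 time slots: Outreach=1, Research=4, Planning=3, Legal=2, Safety=3, Budget=2, Audit=3, Hiring=1, Strategy=1, Ethics=2. Each listed conflict is separated.

4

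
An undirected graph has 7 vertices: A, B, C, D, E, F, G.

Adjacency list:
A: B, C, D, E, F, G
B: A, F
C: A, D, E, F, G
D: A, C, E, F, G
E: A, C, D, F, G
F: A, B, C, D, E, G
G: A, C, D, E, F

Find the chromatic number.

6

A, C, D, E, F, G are pairwise adjacent (a clique of size 6), so at least 6 colors are needed.
6 colors suffice: color 1 → {F}; color 2 → {A}; color 3 → {B, D}; color 4 → {C}; color 5 → {E}; color 6 → {G}. No two adjacent vertices share a color.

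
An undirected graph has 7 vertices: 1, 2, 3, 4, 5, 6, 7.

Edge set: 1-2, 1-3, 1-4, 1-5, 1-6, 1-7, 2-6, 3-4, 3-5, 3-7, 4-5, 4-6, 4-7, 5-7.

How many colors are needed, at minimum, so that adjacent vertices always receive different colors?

5

1, 3, 4, 5, 7 are mutually adjacent (a clique of size 5), so at least 5 colors are needed.
5 colors suffice: color a → {1}; color b → {2, 4}; color c → {6, 7}; color d → {3}; color e → {5}. Every edge joins two different colors.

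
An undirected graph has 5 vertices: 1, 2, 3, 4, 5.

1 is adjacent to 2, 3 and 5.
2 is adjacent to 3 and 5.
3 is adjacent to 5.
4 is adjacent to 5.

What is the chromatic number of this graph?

1, 2, 3, 5 form a clique, so at least 4 colors are needed.
4 colors suffice: color a → {5}; color b → {1, 4}; color c → {2}; color d → {3}. Each edge has distinct colors on its endpoints.

4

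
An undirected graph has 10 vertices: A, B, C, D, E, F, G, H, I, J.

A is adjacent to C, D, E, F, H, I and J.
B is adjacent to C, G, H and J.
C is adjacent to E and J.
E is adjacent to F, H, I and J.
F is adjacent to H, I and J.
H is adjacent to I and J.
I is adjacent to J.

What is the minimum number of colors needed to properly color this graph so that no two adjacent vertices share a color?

6

A, E, F, H, I, J are pairwise adjacent (a clique of size 6), so at least 6 colors are needed.
6 colors suffice: color 1 → {D, G, J}; color 2 → {A, B}; color 3 → {E}; color 4 → {C, H}; color 5 → {I}; color 6 → {F}. No two adjacent vertices share a color.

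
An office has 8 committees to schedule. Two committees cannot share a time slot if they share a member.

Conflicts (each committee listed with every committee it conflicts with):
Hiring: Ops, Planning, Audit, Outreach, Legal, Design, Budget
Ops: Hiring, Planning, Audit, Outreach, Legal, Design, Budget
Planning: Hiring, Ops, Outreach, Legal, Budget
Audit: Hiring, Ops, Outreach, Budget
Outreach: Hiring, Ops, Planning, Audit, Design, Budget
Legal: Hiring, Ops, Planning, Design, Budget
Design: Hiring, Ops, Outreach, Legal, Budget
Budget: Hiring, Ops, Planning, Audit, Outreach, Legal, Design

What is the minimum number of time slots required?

Hiring, Ops, Planning, Legal, Budget are mutually in conflict, so at least 5 time slots are needed.
5 time slots suffice: time slot 1 → {Hiring}; time slot 2 → {Ops}; time slot 3 → {Budget}; time slot 4 → {Outreach, Legal}; time slot 5 → {Planning, Audit, Design}. No two conflicting committees share a time slot.

5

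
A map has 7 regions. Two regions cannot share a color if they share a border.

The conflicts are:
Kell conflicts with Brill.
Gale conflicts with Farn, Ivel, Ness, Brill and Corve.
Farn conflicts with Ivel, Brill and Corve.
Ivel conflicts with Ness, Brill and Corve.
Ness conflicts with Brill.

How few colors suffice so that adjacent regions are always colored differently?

4

Gale, Ivel, Ness, Brill all conflict with each other, so at least 4 colors are needed.
4 colors suffice: color 1 → {Brill, Corve}; color 2 → {Kell, Gale}; color 3 → {Ivel}; color 4 → {Farn, Ness}. Each listed conflict is separated.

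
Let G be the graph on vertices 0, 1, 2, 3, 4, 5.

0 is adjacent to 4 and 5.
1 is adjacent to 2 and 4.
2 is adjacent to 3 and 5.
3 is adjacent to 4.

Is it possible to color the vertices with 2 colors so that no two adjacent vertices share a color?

The cycle 3-4-0-5-2-3 has odd length 5, so it cannot be 2-colored; at least 3 colors are needed.
So 2 colors are not enough.

No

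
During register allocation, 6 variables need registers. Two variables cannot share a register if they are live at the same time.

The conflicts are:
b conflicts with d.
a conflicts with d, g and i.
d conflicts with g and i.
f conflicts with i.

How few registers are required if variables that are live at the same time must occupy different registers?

a, d, i all conflict with each other, so at least 3 registers are needed.
3 registers suffice: register 1 → {d, f}; register 2 → {b, a}; register 3 → {g, i}. Each listed conflict is separated.

3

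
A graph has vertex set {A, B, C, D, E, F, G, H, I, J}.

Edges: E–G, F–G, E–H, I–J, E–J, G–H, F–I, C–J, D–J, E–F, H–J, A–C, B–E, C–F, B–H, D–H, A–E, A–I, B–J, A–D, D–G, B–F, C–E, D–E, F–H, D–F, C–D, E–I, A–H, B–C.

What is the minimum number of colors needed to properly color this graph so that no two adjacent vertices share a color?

D, E, F, G, H are mutually adjacent (a clique of size 5), so at least 5 colors are needed.
One proper 5-coloring: A=yellow, B=green, C=blue, D=green, E=red, F=yellow, G=purple, H=blue, I=blue, J=yellow. No two adjacent vertices share a color.

5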